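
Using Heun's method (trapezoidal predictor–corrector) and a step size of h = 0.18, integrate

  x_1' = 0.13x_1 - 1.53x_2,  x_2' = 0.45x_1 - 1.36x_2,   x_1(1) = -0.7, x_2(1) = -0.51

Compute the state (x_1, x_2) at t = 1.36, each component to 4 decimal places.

Heun on (x_1,x_2): k1 = f(t_n, state_n); k2 = f(t_n + h, state_n + h·k1); state_{n+1} = state_n + (h/2)·(k1 + k2).
1.000000: (-0.700000, -0.510000)
  k1 = (0.689300, 0.378600)
  predictor → (-0.575926, -0.441852)
  k2 = (0.601163, 0.341752)
  → (-0.583858, -0.445168)
1.180000: (-0.583858, -0.445168)
  k1 = (0.605206, 0.342693)
  predictor → (-0.474921, -0.383484)
  k2 = (0.524990, 0.307823)
  → (-0.482141, -0.386622)
(x_1(1.36), x_2(1.36)) ≈ (-0.4821, -0.3866)

-0.4821, -0.3866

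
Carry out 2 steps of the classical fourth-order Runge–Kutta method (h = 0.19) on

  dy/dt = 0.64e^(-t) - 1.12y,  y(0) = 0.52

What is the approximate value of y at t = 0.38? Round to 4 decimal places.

0.5023

RK4: k1 = f(t_n, y_n); k2 = f(t_n + h/2, y_n + (h/2)·k1); k3 = f(t_n + h/2, y_n + (h/2)·k2); k4 = f(t_n + h, y_n + h·k3); y_{n+1} = y_n + (h/6)·(k1 + 2k2 + 2k3 + k4).
t=0.000000, y=0.520000:
  k1 = f(0.000000, 0.520000) = 0.057600
  k2 = f(0.095000, 0.525472) = -0.006530
  k3 = f(0.095000, 0.519380) = 0.000293
  k4 = f(0.190000, 0.520056) = -0.053209
  y ← 0.520000 + (0.19/6)·(k1 + 2k2 + 2k3 + k4) = 0.519744
t=0.190000, y=0.519744:
  k1 = f(0.190000, 0.519744) = -0.052860
  k2 = f(0.285000, 0.514722) = -0.095200
  k3 = f(0.285000, 0.510700) = -0.090695
  k4 = f(0.380000, 0.502512) = -0.125142
  y ← 0.519744 + (0.19/6)·(k1 + 2k2 + 2k3 + k4) = 0.502334
y(0.38) ≈ 0.5023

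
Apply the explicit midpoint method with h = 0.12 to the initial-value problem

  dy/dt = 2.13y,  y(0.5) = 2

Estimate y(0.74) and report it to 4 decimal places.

3.3193

Midpoint: k1 = f(t_n, y_n); k2 = f(t_n + h/2, y_n + (h/2)·k1); y_{n+1} = y_n + h·k2.
t=0.500000, y=2.000000:
  k1 = f(0.500000, 2.000000) = 4.260000
  k2 = f(0.560000, 2.255600) = 4.804428
  y ← 2.000000 + 0.12·4.804428 = 2.576531
t=0.620000, y=2.576531:
  k1 = f(0.620000, 2.576531) = 5.488012
  k2 = f(0.680000, 2.905812) = 6.189380
  y ← 2.576531 + 0.12·6.189380 = 3.319257
y(0.74) ≈ 3.3193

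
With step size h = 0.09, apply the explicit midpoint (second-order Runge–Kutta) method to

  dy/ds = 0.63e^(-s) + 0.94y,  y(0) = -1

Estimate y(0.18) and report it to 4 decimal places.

-1.0708

Midpoint: k1 = f(s_n, y_n); k2 = f(s_n + h/2, y_n + (h/2)·k1); y_{n+1} = y_n + h·k2.
s=0.000000, y=-1.000000:
  k1 = f(0.000000, -1.000000) = -0.310000
  k2 = f(0.045000, -1.013950) = -0.350835
  y ← -1.000000 + 0.09·(-0.350835) = -1.031575
s=0.090000, y=-1.031575:
  k1 = f(0.090000, -1.031575) = -0.393904
  k2 = f(0.135000, -1.049301) = -0.435902
  y ← -1.031575 + 0.09·(-0.435902) = -1.070806
y(0.18) ≈ -1.0708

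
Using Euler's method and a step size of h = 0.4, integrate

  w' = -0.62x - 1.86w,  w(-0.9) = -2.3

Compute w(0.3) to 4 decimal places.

Euler: w_{n+1} = w_n + h·f(x_n, w_n).
x=-0.900000, w=-2.300000: f=4.836000 → w ← -2.300000 + 0.4·4.836000 = -0.365600
x=-0.500000, w=-0.365600: f=0.990016 → w ← -0.365600 + 0.4·0.990016 = 0.030406
x=-0.100000, w=0.030406: f=0.005444 → w ← 0.030406 + 0.4·0.005444 = 0.032584
w(0.3) ≈ 0.0326

0.0326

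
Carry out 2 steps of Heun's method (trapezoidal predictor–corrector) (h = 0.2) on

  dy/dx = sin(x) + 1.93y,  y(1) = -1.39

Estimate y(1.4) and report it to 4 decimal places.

Heun: k1 = f(x_n, y_n); k2 = f(x_n + h, y_n + h·k1); y_{n+1} = y_n + (h/2)·(k1 + k2).
x=1.000000, y=-1.390000:
  k1 = f(1.000000, -1.390000) = -1.841229
  k2 = f(1.200000, -1.758246) = -2.461375
  y ← -1.390000 + (0.2/2)·(-1.841229 + (-2.461375)) = -1.820260
x=1.200000, y=-1.820260:
  k1 = f(1.200000, -1.820260) = -2.581064
  k2 = f(1.400000, -2.336473) = -3.523943
  y ← -1.820260 + (0.2/2)·(-2.581064 + (-3.523943)) = -2.430761
y(1.4) ≈ -2.4308

-2.4308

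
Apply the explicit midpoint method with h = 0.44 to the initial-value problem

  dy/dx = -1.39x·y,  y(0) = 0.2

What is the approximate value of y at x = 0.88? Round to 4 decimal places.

Midpoint: k1 = f(x_n, y_n); k2 = f(x_n + h/2, y_n + (h/2)·k1); y_{n+1} = y_n + h·k2.
x=0.000000, y=0.200000:
  k1 = f(0.000000, 0.200000) = 0.000000
  k2 = f(0.220000, 0.200000) = -0.061160
  y ← 0.200000 + 0.44·(-0.061160) = 0.173090
x=0.440000, y=0.173090:
  k1 = f(0.440000, 0.173090) = -0.105862
  k2 = f(0.660000, 0.149800) = -0.137427
  y ← 0.173090 + 0.44·(-0.137427) = 0.112622
y(0.88) ≈ 0.1126

0.1126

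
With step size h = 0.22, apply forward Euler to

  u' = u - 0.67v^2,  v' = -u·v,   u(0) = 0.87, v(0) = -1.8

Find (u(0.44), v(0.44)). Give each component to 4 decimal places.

0.4000, -1.2685

Euler on (u,v): u_{n+1} = u_n + h·u', v_{n+1} = v_n + h·v'.
0.000000: (0.870000, -1.800000); f=(-1.300800, 1.566000) → (0.583824, -1.455480)
0.220000: (0.583824, -1.455480); f=(-0.835519, 0.849744) → (0.400010, -1.268536)
(u(0.44), v(0.44)) ≈ (0.4000, -1.2685)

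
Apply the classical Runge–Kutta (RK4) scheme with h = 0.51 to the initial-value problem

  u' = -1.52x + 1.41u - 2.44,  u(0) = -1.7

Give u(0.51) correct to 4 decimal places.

-5.5582

RK4: k1 = f(x_n, u_n); k2 = f(x_n + h/2, u_n + (h/2)·k1); k3 = f(x_n + h/2, u_n + (h/2)·k2); k4 = f(x_n + h, u_n + h·k3); u_{n+1} = u_n + (h/6)·(k1 + 2k2 + 2k3 + k4).
x=0.000000, u=-1.700000:
  k1 = f(0.000000, -1.700000) = -4.837000
  k2 = f(0.255000, -2.933435) = -6.963743
  k3 = f(0.255000, -3.475755) = -7.728414
  k4 = f(0.510000, -5.641491) = -11.169702
  u ← -1.700000 + (0.51/6)·(k1 + 2k2 + 2k3 + k4) = -5.558236
u(0.51) ≈ -5.5582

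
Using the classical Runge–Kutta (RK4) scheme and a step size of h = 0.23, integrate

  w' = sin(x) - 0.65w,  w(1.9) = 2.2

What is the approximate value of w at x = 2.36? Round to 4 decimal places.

1.9631

RK4: k1 = f(x_n, w_n); k2 = f(x_n + h/2, w_n + (h/2)·k1); k3 = f(x_n + h/2, w_n + (h/2)·k2); k4 = f(x_n + h, w_n + h·k3); w_{n+1} = w_n + (h/6)·(k1 + 2k2 + 2k3 + k4).
x=1.900000, w=2.200000:
  k1 = f(1.900000, 2.200000) = -0.483700
  k2 = f(2.015000, 2.144375) = -0.490890
  k3 = f(2.015000, 2.143548) = -0.490353
  k4 = f(2.130000, 2.087219) = -0.509014
  w ← 2.200000 + (0.23/6)·(k1 + 2k2 + 2k3 + k4) = 2.086717
x=2.130000, w=2.086717:
  k1 = f(2.130000, 2.086717) = -0.508688
  k2 = f(2.245000, 2.028218) = -0.537137
  k3 = f(2.245000, 2.024947) = -0.535011
  k4 = f(2.360000, 1.963665) = -0.571971
  w ← 2.086717 + (0.23/6)·(k1 + 2k2 + 2k3 + k4) = 1.963094
w(2.36) ≈ 1.9631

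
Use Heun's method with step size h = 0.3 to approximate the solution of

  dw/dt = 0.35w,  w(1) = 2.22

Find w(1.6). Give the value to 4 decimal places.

2.7378

Heun: k1 = f(t_n, w_n); k2 = f(t_n + h, w_n + h·k1); w_{n+1} = w_n + (h/2)·(k1 + k2).
t=1.000000, w=2.220000:
  k1 = f(1.000000, 2.220000) = 0.777000
  k2 = f(1.300000, 2.453100) = 0.858585
  w ← 2.220000 + (0.3/2)·(0.777000 + 0.858585) = 2.465338
t=1.300000, w=2.465338:
  k1 = f(1.300000, 2.465338) = 0.862868
  k2 = f(1.600000, 2.724198) = 0.953469
  w ← 2.465338 + (0.3/2)·(0.862868 + 0.953469) = 2.737788
w(1.6) ≈ 2.7378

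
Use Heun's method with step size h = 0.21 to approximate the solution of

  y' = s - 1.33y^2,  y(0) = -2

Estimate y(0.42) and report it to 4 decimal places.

Heun: k1 = f(s_n, y_n); k2 = f(s_n + h, y_n + h·k1); y_{n+1} = y_n + (h/2)·(k1 + k2).
s=0.000000, y=-2.000000:
  k1 = f(0.000000, -2.000000) = -5.320000
  k2 = f(0.210000, -3.117200) = -12.713525
  y ← -2.000000 + (0.21/2)·(-5.320000 + (-12.713525)) = -3.893520
s=0.210000, y=-3.893520:
  k1 = f(0.210000, -3.893520) = -19.952133
  k2 = f(0.420000, -8.083468) = -86.485467
  y ← -3.893520 + (0.21/2)·(-19.952133 + (-86.485467)) = -15.069468
y(0.42) ≈ -15.0695

-15.0695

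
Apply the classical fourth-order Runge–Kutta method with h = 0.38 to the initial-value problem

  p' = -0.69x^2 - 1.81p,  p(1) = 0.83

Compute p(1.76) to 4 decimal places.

-0.4132

RK4: k1 = f(x_n, p_n); k2 = f(x_n + h/2, p_n + (h/2)·k1); k3 = f(x_n + h/2, p_n + (h/2)·k2); k4 = f(x_n + h, p_n + h·k3); p_{n+1} = p_n + (h/6)·(k1 + 2k2 + 2k3 + k4).
x=1.000000, p=0.830000:
  k1 = f(1.000000, 0.830000) = -2.192300
  k2 = f(1.190000, 0.413463) = -1.725477
  k3 = f(1.190000, 0.502159) = -1.886017
  k4 = f(1.380000, 0.113313) = -1.519133
  p ← 0.830000 + (0.38/6)·(k1 + 2k2 + 2k3 + k4) = 0.137487
x=1.380000, p=0.137487:
  k1 = f(1.380000, 0.137487) = -1.562887
  k2 = f(1.570000, -0.159462) = -1.412155
  k3 = f(1.570000, -0.130823) = -1.463992
  k4 = f(1.760000, -0.418830) = -1.379261
  p ← 0.137487 + (0.38/6)·(k1 + 2k2 + 2k3 + k4) = -0.413161
p(1.76) ≈ -0.4132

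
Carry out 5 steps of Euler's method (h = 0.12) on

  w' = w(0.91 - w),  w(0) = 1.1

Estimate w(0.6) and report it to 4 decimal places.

Euler: w_{n+1} = w_n + h·f(t_n, w_n).
t=0.000000, w=1.100000: f=-0.209000 → w ← 1.100000 + 0.12·(-0.209000) = 1.074920
t=0.120000, w=1.074920: f=-0.177276 → w ← 1.074920 + 0.12·(-0.177276) = 1.053647
t=0.240000, w=1.053647: f=-0.151353 → w ← 1.053647 + 0.12·(-0.151353) = 1.035485
t=0.360000, w=1.035485: f=-0.129937 → w ← 1.035485 + 0.12·(-0.129937) = 1.019892
t=0.480000, w=1.019892: f=-0.112078 → w ← 1.019892 + 0.12·(-0.112078) = 1.006443
w(0.6) ≈ 1.0064

1.0064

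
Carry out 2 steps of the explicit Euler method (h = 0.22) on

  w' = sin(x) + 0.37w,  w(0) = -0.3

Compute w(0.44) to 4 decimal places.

-0.3028

Euler: w_{n+1} = w_n + h·f(x_n, w_n).
x=0.000000, w=-0.300000: f=-0.111000 → w ← -0.300000 + 0.22·(-0.111000) = -0.324420
x=0.220000, w=-0.324420: f=0.098194 → w ← -0.324420 + 0.22·0.098194 = -0.302817
w(0.44) ≈ -0.3028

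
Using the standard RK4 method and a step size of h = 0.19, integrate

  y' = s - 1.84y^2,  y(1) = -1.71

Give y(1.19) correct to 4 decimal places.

-3.5857

RK4: k1 = f(s_n, y_n); k2 = f(s_n + h/2, y_n + (h/2)·k1); k3 = f(s_n + h/2, y_n + (h/2)·k2); k4 = f(s_n + h, y_n + h·k3); y_{n+1} = y_n + (h/6)·(k1 + 2k2 + 2k3 + k4).
s=1.000000, y=-1.710000:
  k1 = f(1.000000, -1.710000) = -4.380344
  k2 = f(1.095000, -2.126133) = -7.222610
  k3 = f(1.095000, -2.396148) = -9.469406
  k4 = f(1.190000, -3.509187) = -21.468485
  y ← -1.710000 + (0.19/6)·(k1 + 2k2 + 2k3 + k4) = -3.585707
y(1.19) ≈ -3.5857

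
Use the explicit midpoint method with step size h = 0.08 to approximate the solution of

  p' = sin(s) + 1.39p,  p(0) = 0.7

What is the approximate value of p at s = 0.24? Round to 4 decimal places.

1.0083

Midpoint: k1 = f(s_n, p_n); k2 = f(s_n + h/2, p_n + (h/2)·k1); p_{n+1} = p_n + h·k2.
s=0.000000, p=0.700000:
  k1 = f(0.000000, 0.700000) = 0.973000
  k2 = f(0.040000, 0.738920) = 1.067088
  p ← 0.700000 + 0.08·1.067088 = 0.785367
s=0.080000, p=0.785367:
  k1 = f(0.080000, 0.785367) = 1.171575
  k2 = f(0.120000, 0.832230) = 1.276512
  p ← 0.785367 + 0.08·1.276512 = 0.887488
s=0.160000, p=0.887488:
  k1 = f(0.160000, 0.887488) = 1.392927
  k2 = f(0.200000, 0.943205) = 1.509724
  p ← 0.887488 + 0.08·1.509724 = 1.008266
p(0.24) ≈ 1.0083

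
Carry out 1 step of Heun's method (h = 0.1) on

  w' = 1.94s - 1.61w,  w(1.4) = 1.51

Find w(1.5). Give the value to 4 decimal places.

Heun: k1 = f(s_n, w_n); k2 = f(s_n + h, w_n + h·k1); w_{n+1} = w_n + (h/2)·(k1 + k2).
s=1.400000, w=1.510000:
  k1 = f(1.400000, 1.510000) = 0.284900
  k2 = f(1.500000, 1.538490) = 0.433031
  w ← 1.510000 + (0.1/2)·(0.284900 + 0.433031) = 1.545897
w(1.5) ≈ 1.5459

1.5459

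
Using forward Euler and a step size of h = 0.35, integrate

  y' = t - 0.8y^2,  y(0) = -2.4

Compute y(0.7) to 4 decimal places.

-8.3990

Euler: y_{n+1} = y_n + h·f(t_n, y_n).
t=0.000000, y=-2.400000: f=-4.608000 → y ← -2.400000 + 0.35·(-4.608000) = -4.012800
t=0.350000, y=-4.012800: f=-12.532051 → y ← -4.012800 + 0.35·(-12.532051) = -8.399018
y(0.7) ≈ -8.3990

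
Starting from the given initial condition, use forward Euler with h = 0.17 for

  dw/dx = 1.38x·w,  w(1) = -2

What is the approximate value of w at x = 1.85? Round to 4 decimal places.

-7.8092

Euler: w_{n+1} = w_n + h·f(x_n, w_n).
x=1.000000, w=-2.000000: f=-2.760000 → w ← -2.000000 + 0.17·(-2.760000) = -2.469200
x=1.170000, w=-2.469200: f=-3.986770 → w ← -2.469200 + 0.17·(-3.986770) = -3.146951
x=1.340000, w=-3.146951: f=-5.819342 → w ← -3.146951 + 0.17·(-5.819342) = -4.136239
x=1.510000, w=-4.136239: f=-8.619095 → w ← -4.136239 + 0.17·(-8.619095) = -5.601485
x=1.680000, w=-5.601485: f=-12.986483 → w ← -5.601485 + 0.17·(-12.986483) = -7.809187
w(1.85) ≈ -7.8092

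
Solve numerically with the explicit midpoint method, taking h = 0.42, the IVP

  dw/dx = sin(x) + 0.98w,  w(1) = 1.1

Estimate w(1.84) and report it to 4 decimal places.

3.6644

Midpoint: k1 = f(x_n, w_n); k2 = f(x_n + h/2, w_n + (h/2)·k1); w_{n+1} = w_n + h·k2.
x=1.000000, w=1.100000:
  k1 = f(1.000000, 1.100000) = 1.919471
  k2 = f(1.210000, 1.503089) = 2.408643
  w ← 1.100000 + 0.42·2.408643 = 2.111630
x=1.420000, w=2.111630:
  k1 = f(1.420000, 2.111630) = 3.058049
  k2 = f(1.630000, 2.753820) = 3.696992
  w ← 2.111630 + 0.42·3.696992 = 3.664367
w(1.84) ≈ 3.6644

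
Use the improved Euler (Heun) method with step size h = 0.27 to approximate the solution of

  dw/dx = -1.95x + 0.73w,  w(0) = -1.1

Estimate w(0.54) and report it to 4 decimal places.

-1.9416

Heun: k1 = f(x_n, w_n); k2 = f(x_n + h, w_n + h·k1); w_{n+1} = w_n + (h/2)·(k1 + k2).
x=0.000000, w=-1.100000:
  k1 = f(0.000000, -1.100000) = -0.803000
  k2 = f(0.270000, -1.316810) = -1.487771
  w ← -1.100000 + (0.27/2)·(-0.803000 + (-1.487771)) = -1.409254
x=0.270000, w=-1.409254:
  k1 = f(0.270000, -1.409254) = -1.555256
  k2 = f(0.540000, -1.829173) = -2.388296
  w ← -1.409254 + (0.27/2)·(-1.555256 + (-2.388296)) = -1.941634
w(0.54) ≈ -1.9416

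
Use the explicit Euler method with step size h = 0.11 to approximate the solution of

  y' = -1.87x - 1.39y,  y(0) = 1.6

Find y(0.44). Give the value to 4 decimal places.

Euler: y_{n+1} = y_n + h·f(x_n, y_n).
x=0.000000, y=1.600000: f=-2.224000 → y ← 1.600000 + 0.11·(-2.224000) = 1.355360
x=0.110000, y=1.355360: f=-2.089650 → y ← 1.355360 + 0.11·(-2.089650) = 1.125498
x=0.220000, y=1.125498: f=-1.975843 → y ← 1.125498 + 0.11·(-1.975843) = 0.908156
x=0.330000, y=0.908156: f=-1.879436 → y ← 0.908156 + 0.11·(-1.879436) = 0.701418
y(0.44) ≈ 0.7014

0.7014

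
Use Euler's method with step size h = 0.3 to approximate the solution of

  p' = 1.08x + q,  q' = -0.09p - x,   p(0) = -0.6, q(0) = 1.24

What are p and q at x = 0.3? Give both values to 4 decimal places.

-0.2280, 1.2562

Euler on (p,q): p_{n+1} = p_n + h·p', q_{n+1} = q_n + h·q'.
0.000000: (-0.600000, 1.240000); f=(1.240000, 0.054000) → (-0.228000, 1.256200)
(p(0.3), q(0.3)) ≈ (-0.2280, 1.2562)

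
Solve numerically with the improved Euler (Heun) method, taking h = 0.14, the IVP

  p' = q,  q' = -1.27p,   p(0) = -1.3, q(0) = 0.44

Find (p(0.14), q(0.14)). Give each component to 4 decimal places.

Heun on (p,q): k1 = f(t_n, state_n); k2 = f(t_n + h, state_n + h·k1); state_{n+1} = state_n + (h/2)·(k1 + k2).
0.000000: (-1.300000, 0.440000)
  k1 = (0.440000, 1.651000)
  predictor → (-1.238400, 0.671140)
  k2 = (0.671140, 1.572768)
  → (-1.222220, 0.665664)
(p(0.14), q(0.14)) ≈ (-1.2222, 0.6657)

-1.2222, 0.6657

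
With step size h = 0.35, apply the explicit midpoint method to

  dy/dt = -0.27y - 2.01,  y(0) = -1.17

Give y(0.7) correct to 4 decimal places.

-2.2490

Midpoint: k1 = f(t_n, y_n); k2 = f(t_n + h/2, y_n + (h/2)·k1); y_{n+1} = y_n + h·k2.
t=0.000000, y=-1.170000:
  k1 = f(0.000000, -1.170000) = -1.694100
  k2 = f(0.175000, -1.466467) = -1.614054
  y ← -1.170000 + 0.35·(-1.614054) = -1.734919
t=0.350000, y=-1.734919:
  k1 = f(0.350000, -1.734919) = -1.541572
  k2 = f(0.525000, -2.004694) = -1.468733
  y ← -1.734919 + 0.35·(-1.468733) = -2.248975
y(0.7) ≈ -2.2490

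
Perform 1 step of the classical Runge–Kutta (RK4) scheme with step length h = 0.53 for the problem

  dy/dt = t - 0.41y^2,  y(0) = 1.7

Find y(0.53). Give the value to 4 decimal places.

1.3578

RK4: k1 = f(t_n, y_n); k2 = f(t_n + h/2, y_n + (h/2)·k1); k3 = f(t_n + h/2, y_n + (h/2)·k2); k4 = f(t_n + h, y_n + h·k3); y_{n+1} = y_n + (h/6)·(k1 + 2k2 + 2k3 + k4).
t=0.000000, y=1.700000:
  k1 = f(0.000000, 1.700000) = -1.184900
  k2 = f(0.265000, 1.386001) = -0.522610
  k3 = f(0.265000, 1.561508) = -0.734706
  k4 = f(0.530000, 1.310606) = -0.174252
  y ← 1.700000 + (0.53/6)·(k1 + 2k2 + 2k3 + k4) = 1.357816
y(0.53) ≈ 1.3578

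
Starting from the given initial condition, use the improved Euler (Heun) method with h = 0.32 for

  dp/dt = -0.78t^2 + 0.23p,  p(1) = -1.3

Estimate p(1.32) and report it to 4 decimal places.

Heun: k1 = f(t_n, p_n); k2 = f(t_n + h, p_n + h·k1); p_{n+1} = p_n + (h/2)·(k1 + k2).
t=1.000000, p=-1.300000:
  k1 = f(1.000000, -1.300000) = -1.079000
  k2 = f(1.320000, -1.645280) = -1.737486
  p ← -1.300000 + (0.32/2)·(-1.079000 + (-1.737486)) = -1.750638
p(1.32) ≈ -1.7506

-1.7506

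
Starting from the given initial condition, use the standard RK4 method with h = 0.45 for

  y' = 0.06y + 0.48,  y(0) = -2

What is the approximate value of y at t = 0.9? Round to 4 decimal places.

-1.6671

RK4: k1 = f(t_n, y_n); k2 = f(t_n + h/2, y_n + (h/2)·k1); k3 = f(t_n + h/2, y_n + (h/2)·k2); k4 = f(t_n + h, y_n + h·k3); y_{n+1} = y_n + (h/6)·(k1 + 2k2 + 2k3 + k4).
t=0.000000, y=-2.000000:
  k1 = f(0.000000, -2.000000) = 0.360000
  k2 = f(0.225000, -1.919000) = 0.364860
  k3 = f(0.225000, -1.917906) = 0.364926
  k4 = f(0.450000, -1.835783) = 0.369853
  y ← -2.000000 + (0.45/6)·(k1 + 2k2 + 2k3 + k4) = -1.835793
t=0.450000, y=-1.835793:
  k1 = f(0.450000, -1.835793) = 0.369852
  k2 = f(0.675000, -1.752576) = 0.374845
  k3 = f(0.675000, -1.751453) = 0.374913
  k4 = f(0.900000, -1.667082) = 0.379975
  y ← -1.835793 + (0.45/6)·(k1 + 2k2 + 2k3 + k4) = -1.667092
y(0.9) ≈ -1.6671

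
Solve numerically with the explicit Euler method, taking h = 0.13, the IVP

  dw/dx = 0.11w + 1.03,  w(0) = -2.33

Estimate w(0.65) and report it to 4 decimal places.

Euler: w_{n+1} = w_n + h·f(x_n, w_n).
x=0.000000, w=-2.330000: f=0.773700 → w ← -2.330000 + 0.13·0.773700 = -2.229419
x=0.130000, w=-2.229419: f=0.784764 → w ← -2.229419 + 0.13·0.784764 = -2.127400
x=0.260000, w=-2.127400: f=0.795986 → w ← -2.127400 + 0.13·0.795986 = -2.023922
x=0.390000, w=-2.023922: f=0.807369 → w ← -2.023922 + 0.13·0.807369 = -1.918964
x=0.520000, w=-1.918964: f=0.818914 → w ← -1.918964 + 0.13·0.818914 = -1.812505
w(0.65) ≈ -1.8125

-1.8125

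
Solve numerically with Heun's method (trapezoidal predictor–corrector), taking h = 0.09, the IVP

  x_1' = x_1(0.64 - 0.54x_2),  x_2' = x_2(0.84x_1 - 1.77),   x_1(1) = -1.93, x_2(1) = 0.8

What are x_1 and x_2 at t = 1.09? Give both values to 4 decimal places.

-1.9781, 0.5923

Heun on (x_1,x_2): k1 = f(t_n, state_n); k2 = f(t_n + h, state_n + h·k1); state_{n+1} = state_n + (h/2)·(k1 + k2).
1.000000: (-1.930000, 0.800000)
  k1 = (-0.401440, -2.712960)
  predictor → (-1.966130, 0.555834)
  k2 = (-0.668189, -1.901812)
  → (-1.978133, 0.592335)
(x_1(1.09), x_2(1.09)) ≈ (-1.9781, 0.5923)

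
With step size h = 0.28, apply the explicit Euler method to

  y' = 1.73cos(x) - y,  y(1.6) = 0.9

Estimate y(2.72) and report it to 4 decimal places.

Euler: y_{n+1} = y_n + h·f(x_n, y_n).
x=1.600000, y=0.900000: f=-0.950515 → y ← 0.900000 + 0.28·(-0.950515) = 0.633856
x=1.880000, y=0.633856: f=-1.160295 → y ← 0.633856 + 0.28·(-1.160295) = 0.308973
x=2.160000, y=0.308973: f=-1.270333 → y ← 0.308973 + 0.28·(-1.270333) = -0.046720
x=2.440000, y=-0.046720: f=-1.274680 → y ← -0.046720 + 0.28·(-1.274680) = -0.403630
y(2.72) ≈ -0.4036

-0.4036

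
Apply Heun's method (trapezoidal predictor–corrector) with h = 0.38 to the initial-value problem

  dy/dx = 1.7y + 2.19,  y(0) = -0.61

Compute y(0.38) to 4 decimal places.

Heun: k1 = f(x_n, y_n); k2 = f(x_n + h, y_n + h·k1); y_{n+1} = y_n + (h/2)·(k1 + k2).
x=0.000000, y=-0.610000:
  k1 = f(0.000000, -0.610000) = 1.153000
  k2 = f(0.380000, -0.171860) = 1.897838
  y ← -0.610000 + (0.38/2)·(1.153000 + 1.897838) = -0.030341
y(0.38) ≈ -0.0303

-0.0303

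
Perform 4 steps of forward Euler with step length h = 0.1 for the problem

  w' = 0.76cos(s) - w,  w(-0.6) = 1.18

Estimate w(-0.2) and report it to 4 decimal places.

1.0096

Euler: w_{n+1} = w_n + h·f(s_n, w_n).
s=-0.600000, w=1.180000: f=-0.552745 → w ← 1.180000 + 0.1·(-0.552745) = 1.124726
s=-0.500000, w=1.124726: f=-0.457763 → w ← 1.124726 + 0.1·(-0.457763) = 1.078949
s=-0.400000, w=1.078949: f=-0.378943 → w ← 1.078949 + 0.1·(-0.378943) = 1.041055
s=-0.300000, w=1.041055: f=-0.314999 → w ← 1.041055 + 0.1·(-0.314999) = 1.009555
w(-0.2) ≈ 1.0096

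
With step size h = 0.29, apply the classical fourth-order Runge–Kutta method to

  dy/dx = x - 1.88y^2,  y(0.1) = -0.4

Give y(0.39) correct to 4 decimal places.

-0.4244

RK4: k1 = f(x_n, y_n); k2 = f(x_n + h/2, y_n + (h/2)·k1); k3 = f(x_n + h/2, y_n + (h/2)·k2); k4 = f(x_n + h, y_n + h·k3); y_{n+1} = y_n + (h/6)·(k1 + 2k2 + 2k3 + k4).
x=0.100000, y=-0.400000:
  k1 = f(0.100000, -0.400000) = -0.200800
  k2 = f(0.245000, -0.429116) = -0.101184
  k3 = f(0.245000, -0.414672) = -0.078271
  k4 = f(0.390000, -0.422699) = 0.054093
  y ← -0.400000 + (0.29/6)·(k1 + 2k2 + 2k3 + k4) = -0.424438
y(0.39) ≈ -0.4244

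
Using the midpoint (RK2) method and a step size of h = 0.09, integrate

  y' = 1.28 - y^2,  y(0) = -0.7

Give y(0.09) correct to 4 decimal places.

-0.6245

Midpoint: k1 = f(x_n, y_n); k2 = f(x_n + h/2, y_n + (h/2)·k1); y_{n+1} = y_n + h·k2.
x=0.000000, y=-0.700000:
  k1 = f(0.000000, -0.700000) = 0.790000
  k2 = f(0.045000, -0.664450) = 0.838506
  y ← -0.700000 + 0.09·0.838506 = -0.624534
y(0.09) ≈ -0.6245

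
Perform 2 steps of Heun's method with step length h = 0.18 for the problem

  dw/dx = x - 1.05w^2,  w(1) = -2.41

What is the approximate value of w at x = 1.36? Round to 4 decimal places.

-8.7490

Heun: k1 = f(x_n, w_n); k2 = f(x_n + h, w_n + h·k1); w_{n+1} = w_n + (h/2)·(k1 + k2).
x=1.000000, w=-2.410000:
  k1 = f(1.000000, -2.410000) = -5.098505
  k2 = f(1.180000, -3.327731) = -10.447483
  w ← -2.410000 + (0.18/2)·(-5.098505 + (-10.447483)) = -3.809139
x=1.180000, w=-3.809139:
  k1 = f(1.180000, -3.809139) = -14.055016
  k2 = f(1.360000, -6.339042) = -40.832623
  w ← -3.809139 + (0.18/2)·(-14.055016 + (-40.832623)) = -8.749026
w(1.36) ≈ -8.7490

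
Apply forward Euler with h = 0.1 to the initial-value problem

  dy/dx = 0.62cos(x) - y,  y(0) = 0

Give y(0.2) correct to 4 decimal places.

0.1175

Euler: y_{n+1} = y_n + h·f(x_n, y_n).
x=0.000000, y=0.000000: f=0.620000 → y ← 0.000000 + 0.1·0.620000 = 0.062000
x=0.100000, y=0.062000: f=0.554903 → y ← 0.062000 + 0.1·0.554903 = 0.117490
y(0.2) ≈ 0.1175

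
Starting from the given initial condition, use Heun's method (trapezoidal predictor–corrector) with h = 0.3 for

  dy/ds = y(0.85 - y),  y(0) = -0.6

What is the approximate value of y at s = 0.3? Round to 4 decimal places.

Heun: k1 = f(s_n, y_n); k2 = f(s_n + h, y_n + h·k1); y_{n+1} = y_n + (h/2)·(k1 + k2).
s=0.000000, y=-0.600000:
  k1 = f(0.000000, -0.600000) = -0.870000
  k2 = f(0.300000, -0.861000) = -1.473171
  y ← -0.600000 + (0.3/2)·(-0.870000 + (-1.473171)) = -0.951476
y(0.3) ≈ -0.9515

-0.9515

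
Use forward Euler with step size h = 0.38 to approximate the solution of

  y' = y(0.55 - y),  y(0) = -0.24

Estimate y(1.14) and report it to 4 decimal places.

Euler: y_{n+1} = y_n + h·f(x_n, y_n).
x=0.000000, y=-0.240000: f=-0.189600 → y ← -0.240000 + 0.38·(-0.189600) = -0.312048
x=0.380000, y=-0.312048: f=-0.269000 → y ← -0.312048 + 0.38·(-0.269000) = -0.414268
x=0.760000, y=-0.414268: f=-0.399466 → y ← -0.414268 + 0.38·(-0.399466) = -0.566065
y(1.14) ≈ -0.5661

-0.5661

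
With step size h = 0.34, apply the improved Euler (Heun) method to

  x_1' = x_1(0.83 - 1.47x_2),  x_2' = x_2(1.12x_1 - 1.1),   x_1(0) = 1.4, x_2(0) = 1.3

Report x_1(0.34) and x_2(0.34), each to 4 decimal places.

Heun on (x_1,x_2): k1 = f(t_n, state_n); k2 = f(t_n + h, state_n + h·k1); state_{n+1} = state_n + (h/2)·(k1 + k2).
0.000000: (1.400000, 1.300000)
  k1 = (-1.513400, 0.608400)
  predictor → (0.885444, 1.506856)
  k2 = (-1.226409, -0.163197)
  → (0.934232, 1.375685)
(x_1(0.34), x_2(0.34)) ≈ (0.9342, 1.3757)

0.9342, 1.3757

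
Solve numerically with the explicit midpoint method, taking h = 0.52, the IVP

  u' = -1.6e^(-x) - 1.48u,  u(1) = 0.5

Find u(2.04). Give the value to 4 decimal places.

Midpoint: k1 = f(x_n, u_n); k2 = f(x_n + h/2, u_n + (h/2)·k1); u_{n+1} = u_n + h·k2.
x=1.000000, u=0.500000:
  k1 = f(1.000000, 0.500000) = -1.328607
  k2 = f(1.260000, 0.154562) = -0.682598
  u ← 0.500000 + 0.52·(-0.682598) = 0.145049
x=1.520000, u=0.145049:
  k1 = f(1.520000, 0.145049) = -0.564611
  k2 = f(1.780000, -0.001750) = -0.267231
  u ← 0.145049 + 0.52·(-0.267231) = 0.006089
u(2.04) ≈ 0.0061

0.0061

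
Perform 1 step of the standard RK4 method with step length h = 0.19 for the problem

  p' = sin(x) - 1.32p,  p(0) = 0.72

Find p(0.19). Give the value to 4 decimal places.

0.5769

RK4: k1 = f(x_n, p_n); k2 = f(x_n + h/2, p_n + (h/2)·k1); k3 = f(x_n + h/2, p_n + (h/2)·k2); k4 = f(x_n + h, p_n + h·k3); p_{n+1} = p_n + (h/6)·(k1 + 2k2 + 2k3 + k4).
x=0.000000, p=0.720000:
  k1 = f(0.000000, 0.720000) = -0.950400
  k2 = f(0.095000, 0.629712) = -0.736363
  k3 = f(0.095000, 0.650046) = -0.763203
  k4 = f(0.190000, 0.574991) = -0.570130
  p ← 0.720000 + (0.19/6)·(k1 + 2k2 + 2k3 + k4) = 0.576877
p(0.19) ≈ 0.5769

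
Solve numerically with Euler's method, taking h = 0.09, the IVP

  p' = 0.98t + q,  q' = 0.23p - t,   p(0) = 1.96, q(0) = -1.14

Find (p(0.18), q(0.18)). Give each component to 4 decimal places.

Euler on (p,q): p_{n+1} = p_n + h·p', q_{n+1} = q_n + h·q'.
0.000000: (1.960000, -1.140000); f=(-1.140000, 0.450800) → (1.857400, -1.099428)
0.090000: (1.857400, -1.099428); f=(-1.011228, 0.337202) → (1.766389, -1.069080)
(p(0.18), q(0.18)) ≈ (1.7664, -1.0691)

1.7664, -1.0691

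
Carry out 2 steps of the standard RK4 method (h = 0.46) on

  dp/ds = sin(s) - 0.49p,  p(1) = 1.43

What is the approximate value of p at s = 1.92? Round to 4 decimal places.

RK4: k1 = f(s_n, p_n); k2 = f(s_n + h/2, p_n + (h/2)·k1); k3 = f(s_n + h/2, p_n + (h/2)·k2); k4 = f(s_n + h, p_n + h·k3); p_{n+1} = p_n + (h/6)·(k1 + 2k2 + 2k3 + k4).
s=1.000000, p=1.430000:
  k1 = f(1.000000, 1.430000) = 0.140771
  k2 = f(1.230000, 1.462377) = 0.225924
  k3 = f(1.230000, 1.481962) = 0.216327
  k4 = f(1.460000, 1.529511) = 0.244408
  p ← 1.430000 + (0.46/6)·(k1 + 2k2 + 2k3 + k4) = 1.527342
s=1.460000, p=1.527342:
  k1 = f(1.460000, 1.527342) = 0.245471
  k2 = f(1.690000, 1.583800) = 0.216841
  k3 = f(1.690000, 1.577216) = 0.220068
  k4 = f(1.920000, 1.628573) = 0.141644
  p ← 1.527342 + (0.46/6)·(k1 + 2k2 + 2k3 + k4) = 1.624014
p(1.92) ≈ 1.6240

1.6240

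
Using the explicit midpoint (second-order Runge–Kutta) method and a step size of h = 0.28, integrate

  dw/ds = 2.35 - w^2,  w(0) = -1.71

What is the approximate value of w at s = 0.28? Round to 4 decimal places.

-1.9495

Midpoint: k1 = f(s_n, w_n); k2 = f(s_n + h/2, w_n + (h/2)·k1); w_{n+1} = w_n + h·k2.
s=0.000000, w=-1.710000:
  k1 = f(0.000000, -1.710000) = -0.574100
  k2 = f(0.140000, -1.790374) = -0.855439
  w ← -1.710000 + 0.28·(-0.855439) = -1.949523
w(0.28) ≈ -1.9495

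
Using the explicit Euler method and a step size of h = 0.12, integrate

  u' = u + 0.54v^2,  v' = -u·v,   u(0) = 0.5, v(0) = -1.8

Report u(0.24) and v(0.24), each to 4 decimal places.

Euler on (u,v): u_{n+1} = u_n + h·u', v_{n+1} = v_n + h·v'.
0.000000: (0.500000, -1.800000); f=(2.249600, 0.900000) → (0.769952, -1.692000)
0.120000: (0.769952, -1.692000); f=(2.315899, 1.302759) → (1.047860, -1.535669)
(u(0.24), v(0.24)) ≈ (1.0479, -1.5357)

1.0479, -1.5357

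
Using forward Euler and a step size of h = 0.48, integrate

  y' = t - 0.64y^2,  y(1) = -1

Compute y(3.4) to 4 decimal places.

Euler: y_{n+1} = y_n + h·f(t_n, y_n).
t=1.000000, y=-1.000000: f=0.360000 → y ← -1.000000 + 0.48·0.360000 = -0.827200
t=1.480000, y=-0.827200: f=1.042074 → y ← -0.827200 + 0.48·1.042074 = -0.327005
t=1.960000, y=-0.327005: f=1.891564 → y ← -0.327005 + 0.48·1.891564 = 0.580946
t=2.440000, y=0.580946: f=2.224001 → y ← 0.580946 + 0.48·2.224001 = 1.648466
t=2.920000, y=1.648466: f=1.180837 → y ← 1.648466 + 0.48·1.180837 = 2.215268
y(3.4) ≈ 2.2153

2.2153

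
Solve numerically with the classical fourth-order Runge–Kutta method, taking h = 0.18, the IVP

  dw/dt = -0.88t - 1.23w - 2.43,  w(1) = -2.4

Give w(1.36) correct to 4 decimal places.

RK4: k1 = f(t_n, w_n); k2 = f(t_n + h/2, w_n + (h/2)·k1); k3 = f(t_n + h/2, w_n + (h/2)·k2); k4 = f(t_n + h, w_n + h·k3); w_{n+1} = w_n + (h/6)·(k1 + 2k2 + 2k3 + k4).
t=1.000000, w=-2.400000:
  k1 = f(1.000000, -2.400000) = -0.358000
  k2 = f(1.090000, -2.432220) = -0.397569
  k3 = f(1.090000, -2.435781) = -0.393189
  k4 = f(1.180000, -2.470774) = -0.429348
  w ← -2.400000 + (0.18/6)·(k1 + 2k2 + 2k3 + k4) = -2.471066
t=1.180000, w=-2.471066:
  k1 = f(1.180000, -2.471066) = -0.428989
  k2 = f(1.270000, -2.509675) = -0.460700
  k3 = f(1.270000, -2.512529) = -0.457189
  k4 = f(1.360000, -2.553360) = -0.486167
  w ← -2.471066 + (0.18/6)·(k1 + 2k2 + 2k3 + k4) = -2.553594
w(1.36) ≈ -2.5536

-2.5536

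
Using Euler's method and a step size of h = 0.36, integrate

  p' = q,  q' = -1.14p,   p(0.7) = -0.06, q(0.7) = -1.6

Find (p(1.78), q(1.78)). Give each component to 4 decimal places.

-1.6763, -0.8206

Euler on (p,q): p_{n+1} = p_n + h·p', q_{n+1} = q_n + h·q'.
0.700000: (-0.060000, -1.600000); f=(-1.600000, 0.068400) → (-0.636000, -1.575376)
1.060000: (-0.636000, -1.575376); f=(-1.575376, 0.725040) → (-1.203135, -1.314362)
1.420000: (-1.203135, -1.314362); f=(-1.314362, 1.371574) → (-1.676306, -0.820595)
(p(1.78), q(1.78)) ≈ (-1.6763, -0.8206)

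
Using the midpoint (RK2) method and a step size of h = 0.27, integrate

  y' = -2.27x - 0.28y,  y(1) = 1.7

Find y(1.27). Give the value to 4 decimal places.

0.9039

Midpoint: k1 = f(x_n, y_n); k2 = f(x_n + h/2, y_n + (h/2)·k1); y_{n+1} = y_n + h·k2.
x=1.000000, y=1.700000:
  k1 = f(1.000000, 1.700000) = -2.746000
  k2 = f(1.135000, 1.329290) = -2.948651
  y ← 1.700000 + 0.27·(-2.948651) = 0.903864
y(1.27) ≈ 0.9039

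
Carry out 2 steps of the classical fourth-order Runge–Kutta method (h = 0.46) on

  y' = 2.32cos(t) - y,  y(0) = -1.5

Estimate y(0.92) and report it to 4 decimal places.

RK4: k1 = f(t_n, y_n); k2 = f(t_n + h/2, y_n + (h/2)·k1); k3 = f(t_n + h/2, y_n + (h/2)·k2); k4 = f(t_n + h, y_n + h·k3); y_{n+1} = y_n + (h/6)·(k1 + 2k2 + 2k3 + k4).
t=0.000000, y=-1.500000:
  k1 = f(0.000000, -1.500000) = 3.820000
  k2 = f(0.230000, -0.621400) = 2.880306
  k3 = f(0.230000, -0.837530) = 3.096436
  k4 = f(0.460000, -0.075640) = 2.154481
  y ← -1.500000 + (0.46/6)·(k1 + 2k2 + 2k3 + k4) = -0.125523
t=0.460000, y=-0.125523:
  k1 = f(0.460000, -0.125523) = 2.204364
  k2 = f(0.690000, 0.381481) = 1.407810
  k3 = f(0.690000, 0.198274) = 1.591017
  k4 = f(0.920000, 0.606345) = 0.799158
  y ← -0.125523 + (0.46/6)·(k1 + 2k2 + 2k3 + k4) = 0.564567
y(0.92) ≈ 0.5646

0.5646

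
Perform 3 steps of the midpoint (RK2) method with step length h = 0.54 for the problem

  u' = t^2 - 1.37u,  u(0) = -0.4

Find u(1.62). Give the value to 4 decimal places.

Midpoint: k1 = f(t_n, u_n); k2 = f(t_n + h/2, u_n + (h/2)·k1); u_{n+1} = u_n + h·k2.
t=0.000000, u=-0.400000:
  k1 = f(0.000000, -0.400000) = 0.548000
  k2 = f(0.270000, -0.252040) = 0.418195
  u ← -0.400000 + 0.54·0.418195 = -0.174175
t=0.540000, u=-0.174175:
  k1 = f(0.540000, -0.174175) = 0.530219
  k2 = f(0.810000, -0.031016) = 0.698591
  u ← -0.174175 + 0.54·0.698591 = 0.203064
t=1.080000, u=0.203064:
  k1 = f(1.080000, 0.203064) = 0.888202
  k2 = f(1.350000, 0.442879) = 1.215756
  u ← 0.203064 + 0.54·1.215756 = 0.859573
u(1.62) ≈ 0.8596

0.8596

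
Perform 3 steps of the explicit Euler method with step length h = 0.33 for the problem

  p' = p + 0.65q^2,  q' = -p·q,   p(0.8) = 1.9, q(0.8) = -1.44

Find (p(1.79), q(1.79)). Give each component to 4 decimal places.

Euler on (p,q): p_{n+1} = p_n + h·p', q_{n+1} = q_n + h·q'.
0.800000: (1.900000, -1.440000); f=(3.247840, 2.736000) → (2.971787, -0.537120)
1.130000: (2.971787, -0.537120); f=(3.159311, 1.596206) → (4.014360, -0.010372)
1.460000: (4.014360, -0.010372); f=(4.014430, 0.041637) → (5.339122, 0.003368)
(p(1.79), q(1.79)) ≈ (5.3391, 0.0034)

5.3391, 0.0034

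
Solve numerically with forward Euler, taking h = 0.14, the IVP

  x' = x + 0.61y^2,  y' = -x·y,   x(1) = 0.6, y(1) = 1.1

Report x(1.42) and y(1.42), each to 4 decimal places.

1.1907, 0.7730

Euler on (x,y): x_{n+1} = x_n + h·x', y_{n+1} = y_n + h·y'.
1.000000: (0.600000, 1.100000); f=(1.338100, -0.660000) → (0.787334, 1.007600)
1.140000: (0.787334, 1.007600); f=(1.406641, -0.793318) → (0.984264, 0.896536)
1.280000: (0.984264, 0.896536); f=(1.474567, -0.882427) → (1.190703, 0.772996)
(x(1.42), y(1.42)) ≈ (1.1907, 0.7730)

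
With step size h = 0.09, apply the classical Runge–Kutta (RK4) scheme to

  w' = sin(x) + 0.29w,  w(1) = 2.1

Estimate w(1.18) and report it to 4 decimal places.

2.3761

RK4: k1 = f(x_n, w_n); k2 = f(x_n + h/2, w_n + (h/2)·k1); k3 = f(x_n + h/2, w_n + (h/2)·k2); k4 = f(x_n + h, w_n + h·k3); w_{n+1} = w_n + (h/6)·(k1 + 2k2 + 2k3 + k4).
x=1.000000, w=2.100000:
  k1 = f(1.000000, 2.100000) = 1.450471
  k2 = f(1.045000, 2.165271) = 1.492853
  k3 = f(1.045000, 2.167178) = 1.493406
  k4 = f(1.090000, 2.234407) = 1.534605
  w ← 2.100000 + (0.09/6)·(k1 + 2k2 + 2k3 + k4) = 2.234364
x=1.090000, w=2.234364:
  k1 = f(1.090000, 2.234364) = 1.534592
  k2 = f(1.135000, 2.303421) = 1.574526
  k3 = f(1.135000, 2.305218) = 1.575047
  k4 = f(1.180000, 2.376118) = 1.613680
  w ← 2.234364 + (0.09/6)·(k1 + 2k2 + 2k3 + k4) = 2.376075
w(1.18) ≈ 2.3761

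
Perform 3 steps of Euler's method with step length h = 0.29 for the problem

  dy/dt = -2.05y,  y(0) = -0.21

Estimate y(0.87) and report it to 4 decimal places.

Euler: y_{n+1} = y_n + h·f(t_n, y_n).
t=0.000000, y=-0.210000: f=0.430500 → y ← -0.210000 + 0.29·0.430500 = -0.085155
t=0.290000, y=-0.085155: f=0.174568 → y ← -0.085155 + 0.29·0.174568 = -0.034530
t=0.580000, y=-0.034530: f=0.070787 → y ← -0.034530 + 0.29·0.070787 = -0.014002
y(0.87) ≈ -0.0140

-0.0140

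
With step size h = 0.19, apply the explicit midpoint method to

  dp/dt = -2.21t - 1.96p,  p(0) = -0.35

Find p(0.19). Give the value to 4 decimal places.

-0.2838

Midpoint: k1 = f(t_n, p_n); k2 = f(t_n + h/2, p_n + (h/2)·k1); p_{n+1} = p_n + h·k2.
t=0.000000, p=-0.350000:
  k1 = f(0.000000, -0.350000) = 0.686000
  k2 = f(0.095000, -0.284830) = 0.348317
  p ← -0.350000 + 0.19·0.348317 = -0.283820
p(0.19) ≈ -0.2838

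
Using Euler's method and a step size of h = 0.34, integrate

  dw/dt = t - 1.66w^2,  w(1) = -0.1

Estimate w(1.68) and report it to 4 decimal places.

Euler: w_{n+1} = w_n + h·f(t_n, w_n).
t=1.000000, w=-0.100000: f=0.983400 → w ← -0.100000 + 0.34·0.983400 = 0.234356
t=1.340000, w=0.234356: f=1.248828 → w ← 0.234356 + 0.34·1.248828 = 0.658958
w(1.68) ≈ 0.6590

0.6590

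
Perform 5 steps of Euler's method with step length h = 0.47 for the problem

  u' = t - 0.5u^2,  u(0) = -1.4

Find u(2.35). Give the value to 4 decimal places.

-11.8003

Euler: u_{n+1} = u_n + h·f(t_n, u_n).
t=0.000000, u=-1.400000: f=-0.980000 → u ← -1.400000 + 0.47·(-0.980000) = -1.860600
t=0.470000, u=-1.860600: f=-1.260916 → u ← -1.860600 + 0.47·(-1.260916) = -2.453231
t=0.940000, u=-2.453231: f=-2.069170 → u ← -2.453231 + 0.47·(-2.069170) = -3.425741
t=1.410000, u=-3.425741: f=-4.457849 → u ← -3.425741 + 0.47·(-4.457849) = -5.520930
t=1.880000, u=-5.520930: f=-13.360333 → u ← -5.520930 + 0.47·(-13.360333) = -11.800286
u(2.35) ≈ -11.8003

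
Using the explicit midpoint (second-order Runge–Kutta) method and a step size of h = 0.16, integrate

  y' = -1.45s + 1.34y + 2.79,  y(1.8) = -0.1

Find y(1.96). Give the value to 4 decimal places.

-0.1104

Midpoint: k1 = f(s_n, y_n); k2 = f(s_n + h/2, y_n + (h/2)·k1); y_{n+1} = y_n + h·k2.
s=1.800000, y=-0.100000:
  k1 = f(1.800000, -0.100000) = 0.046000
  k2 = f(1.880000, -0.096320) = -0.065069
  y ← -0.100000 + 0.16·(-0.065069) = -0.110411
y(1.96) ≈ -0.1104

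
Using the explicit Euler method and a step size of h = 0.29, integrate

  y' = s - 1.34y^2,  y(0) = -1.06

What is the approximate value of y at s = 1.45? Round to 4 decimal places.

Euler: y_{n+1} = y_n + h·f(s_n, y_n).
s=0.000000, y=-1.060000: f=-1.505624 → y ← -1.060000 + 0.29·(-1.505624) = -1.496631
s=0.290000, y=-1.496631: f=-2.711472 → y ← -1.496631 + 0.29·(-2.711472) = -2.282958
s=0.580000, y=-2.282958: f=-6.403941 → y ← -2.282958 + 0.29·(-6.403941) = -4.140101
s=0.870000, y=-4.140101: f=-22.098180 → y ← -4.140101 + 0.29·(-22.098180) = -10.548573
s=1.160000, y=-10.548573: f=-147.944996 → y ← -10.548573 + 0.29·(-147.944996) = -53.452622
y(1.45) ≈ -53.4526

-53.4526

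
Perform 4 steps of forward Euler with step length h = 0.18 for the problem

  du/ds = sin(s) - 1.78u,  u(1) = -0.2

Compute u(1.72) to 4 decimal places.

Euler: u_{n+1} = u_n + h·f(s_n, u_n).
s=1.000000, u=-0.200000: f=1.197471 → u ← -0.200000 + 0.18·1.197471 = 0.015545
s=1.180000, u=0.015545: f=0.896936 → u ← 0.015545 + 0.18·0.896936 = 0.176993
s=1.360000, u=0.176993: f=0.662817 → u ← 0.176993 + 0.18·0.662817 = 0.296300
s=1.540000, u=0.296300: f=0.472111 → u ← 0.296300 + 0.18·0.472111 = 0.381280
u(1.72) ≈ 0.3813

0.3813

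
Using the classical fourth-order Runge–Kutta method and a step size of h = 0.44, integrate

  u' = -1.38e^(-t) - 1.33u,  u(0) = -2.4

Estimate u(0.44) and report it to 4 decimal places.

RK4: k1 = f(t_n, u_n); k2 = f(t_n + h/2, u_n + (h/2)·k1); k3 = f(t_n + h/2, u_n + (h/2)·k2); k4 = f(t_n + h, u_n + h·k3); u_{n+1} = u_n + (h/6)·(k1 + 2k2 + 2k3 + k4).
t=0.000000, u=-2.400000:
  k1 = f(0.000000, -2.400000) = 1.812000
  k2 = f(0.220000, -2.001360) = 1.554333
  k3 = f(0.220000, -2.058047) = 1.629726
  k4 = f(0.440000, -1.682920) = 1.349514
  u ← -2.400000 + (0.44/6)·(k1 + 2k2 + 2k3 + k4) = -1.701160
u(0.44) ≈ -1.7012

-1.7012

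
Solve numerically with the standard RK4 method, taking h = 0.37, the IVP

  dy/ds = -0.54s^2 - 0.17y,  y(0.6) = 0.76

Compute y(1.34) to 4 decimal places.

RK4: k1 = f(s_n, y_n); k2 = f(s_n + h/2, y_n + (h/2)·k1); k3 = f(s_n + h/2, y_n + (h/2)·k2); k4 = f(s_n + h, y_n + h·k3); y_{n+1} = y_n + (h/6)·(k1 + 2k2 + 2k3 + k4).
s=0.600000, y=0.760000:
  k1 = f(0.600000, 0.760000) = -0.323600
  k2 = f(0.785000, 0.700134) = -0.451784
  k3 = f(0.785000, 0.676420) = -0.447753
  k4 = f(0.970000, 0.594331) = -0.609122
  y ← 0.760000 + (0.37/6)·(k1 + 2k2 + 2k3 + k4) = 0.591539
s=0.970000, y=0.591539:
  k1 = f(0.970000, 0.591539) = -0.608648
  k2 = f(1.155000, 0.478939) = -0.801793
  k3 = f(1.155000, 0.443207) = -0.795719
  k4 = f(1.340000, 0.297123) = -1.020135
  y ← 0.591539 + (0.37/6)·(k1 + 2k2 + 2k3 + k4) = 0.294071
y(1.34) ≈ 0.2941

0.2941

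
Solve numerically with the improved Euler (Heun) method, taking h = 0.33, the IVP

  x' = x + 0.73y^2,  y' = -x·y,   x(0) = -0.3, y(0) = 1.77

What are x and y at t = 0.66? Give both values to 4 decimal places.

1.4846, 1.2441

Heun on (x,y): k1 = f(t_n, state_n); k2 = f(t_n + h, state_n + h·k1); state_{n+1} = state_n + (h/2)·(k1 + k2).
0.000000: (-0.300000, 1.770000)
  k1 = (1.987017, 0.531000)
  predictor → (0.355716, 1.945230)
  k2 = (3.117977, -0.691949)
  → (0.542324, 1.743443)
0.330000: (0.542324, 1.743443)
  k1 = (2.761228, -0.945511)
  predictor → (1.453529, 1.431425)
  k2 = (2.949282, -2.080618)
  → (1.484558, 1.244132)
(x(0.66), y(0.66)) ≈ (1.4846, 1.2441)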